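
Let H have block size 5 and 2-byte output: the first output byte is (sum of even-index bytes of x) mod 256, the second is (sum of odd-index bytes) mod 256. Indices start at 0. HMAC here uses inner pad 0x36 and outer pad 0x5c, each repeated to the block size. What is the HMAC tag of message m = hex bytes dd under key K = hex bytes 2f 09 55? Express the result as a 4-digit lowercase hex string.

2a63

Key hex bytes 2f 09 55 is 3 bytes ≤ B = 5; zero-pad to 5 bytes: K' = 2f 09 55 00 00.
K' ⊕ ipad = 19 3f 63 36 36.  K' ⊕ opad = 73 55 09 5c 5c.
Inner input = (K'⊕ipad) ∥ m = 19 3f 63 36 36 ∥ dd.
Inner hash: even-index sum = 178 mod 256 = 178; odd-index sum = 338 mod 256 = 82 → b2 52.
Outer input = (K'⊕opad) ∥ inner = 73 55 09 5c 5c ∥ b2 52.
Outer hash (tag): even-index sum = 298 mod 256 = 42; odd-index sum = 355 mod 256 = 99 → 2a 63.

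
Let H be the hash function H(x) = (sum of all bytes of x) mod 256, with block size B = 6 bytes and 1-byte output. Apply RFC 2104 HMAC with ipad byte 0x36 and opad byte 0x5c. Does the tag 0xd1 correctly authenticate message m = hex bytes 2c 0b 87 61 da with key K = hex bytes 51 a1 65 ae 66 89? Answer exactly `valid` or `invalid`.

invalid

Key hex bytes 51 a1 65 ae 66 89 is exactly B = 6 bytes: K' = 51 a1 65 ae 66 89.
K' ⊕ ipad = 67 97 53 98 50 bf; K' ⊕ opad = 0d fd 39 f2 3a d5.
Inner hash: sum = 103+151+83+152+80+191+44+11+135+97+218 = 1265; mod 256 = 241 → f1.
Outer hash (recomputed tag): sum = 13+253+57+242+58+213+241 = 1077; mod 256 = 53 → 35.
Recomputed tag = 35; claimed = d1 → mismatch.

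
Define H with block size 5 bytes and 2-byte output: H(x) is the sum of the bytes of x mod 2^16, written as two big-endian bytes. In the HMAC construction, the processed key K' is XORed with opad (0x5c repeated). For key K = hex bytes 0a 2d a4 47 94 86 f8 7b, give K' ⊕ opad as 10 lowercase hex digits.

5ff35c5c5c

Key hex bytes 0a 2d a4 47 94 86 f8 7b is 8 bytes > B = 5, so hash it first: H(key) = 03 af, then zero-pad to 5 bytes: K' = 03 af 00 00 00.
XOR each byte with 0x5c: 03⊕5c=5f, af⊕5c=f3, 00⊕5c=5c, 00⊕5c=5c, 00⊕5c=5c.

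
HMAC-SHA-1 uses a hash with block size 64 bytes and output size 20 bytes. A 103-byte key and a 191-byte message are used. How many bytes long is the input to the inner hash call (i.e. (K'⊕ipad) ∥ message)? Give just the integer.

Key is 103 > 64 bytes, so it is hashed to 20 bytes then zero-padded to 64: |K'| = 64.
Inner input = (K'⊕ipad) ∥ m → 64 + 191 = 255 bytes.

255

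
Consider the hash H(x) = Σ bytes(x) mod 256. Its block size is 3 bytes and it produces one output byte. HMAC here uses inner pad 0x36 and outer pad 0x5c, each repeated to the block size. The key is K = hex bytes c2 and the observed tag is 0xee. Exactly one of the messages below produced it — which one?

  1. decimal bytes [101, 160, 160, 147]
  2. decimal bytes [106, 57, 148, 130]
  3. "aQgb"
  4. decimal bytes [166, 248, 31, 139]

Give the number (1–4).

Key hex bytes c2 is 1 byte ≤ B = 3; zero-pad to 3 bytes: K' = c2 00 00.
K' ⊕ ipad = f4 36 36; K' ⊕ opad = 9e 5c 5c.
m1: inner = H(f4 36 36 65 a0 a0 93) = 98; tag = H(9e 5c 5c 98) = ee ← matches
m2: inner = H(f4 36 36 6a 39 94 82) = 19; tag = H(9e 5c 5c 19) = 6f
m3: inner = H(f4 36 36 61 51 67 62) = db; tag = H(9e 5c 5c db) = 31
m4: inner = H(f4 36 36 a6 f8 1f 8b) = a8; tag = H(9e 5c 5c a8) = fe

1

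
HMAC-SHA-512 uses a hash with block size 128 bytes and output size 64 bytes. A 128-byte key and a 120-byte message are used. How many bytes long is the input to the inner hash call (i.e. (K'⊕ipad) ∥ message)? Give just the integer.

Key is 128 ≤ 128 bytes, zero-padded: |K'| = 128.
Inner input = (K'⊕ipad) ∥ m → 128 + 120 = 248 bytes.

248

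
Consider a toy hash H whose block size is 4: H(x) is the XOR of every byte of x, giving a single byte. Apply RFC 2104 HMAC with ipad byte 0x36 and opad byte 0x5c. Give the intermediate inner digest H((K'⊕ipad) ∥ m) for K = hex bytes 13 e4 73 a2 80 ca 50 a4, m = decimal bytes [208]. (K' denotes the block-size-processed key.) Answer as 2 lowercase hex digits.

Key hex bytes 13 e4 73 a2 80 ca 50 a4 is 8 bytes > B = 4, so hash it first: H(key) = 98, then zero-pad to 4 bytes: K' = 98 00 00 00.
K' ⊕ ipad = ae 36 36 36.
Inner input = ae 36 36 36 ∥ d0.
Inner hash: XOR ae⊕36⊕36⊕36⊕d0 = 48.

48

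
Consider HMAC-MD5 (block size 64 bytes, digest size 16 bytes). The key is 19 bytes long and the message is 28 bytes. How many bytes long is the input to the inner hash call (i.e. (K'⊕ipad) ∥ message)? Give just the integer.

Key is 19 ≤ 64 bytes, zero-padded: |K'| = 64.
Inner input = (K'⊕ipad) ∥ m → 64 + 28 = 92 bytes.

92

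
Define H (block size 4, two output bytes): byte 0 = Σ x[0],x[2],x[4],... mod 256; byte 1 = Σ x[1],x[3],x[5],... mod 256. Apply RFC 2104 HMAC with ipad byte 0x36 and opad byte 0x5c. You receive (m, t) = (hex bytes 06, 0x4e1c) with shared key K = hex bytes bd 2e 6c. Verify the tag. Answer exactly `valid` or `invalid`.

Key hex bytes bd 2e 6c is 3 bytes ≤ B = 4; zero-pad to 4 bytes: K' = bd 2e 6c 00.
K' ⊕ ipad = 8b 18 5a 36; K' ⊕ opad = e1 72 30 5c.
Inner hash: even-index sum = 235 mod 256 = 235; odd-index sum = 78 mod 256 = 78 → eb 4e.
Outer hash (recomputed tag): even-index sum = 508 mod 256 = 252; odd-index sum = 284 mod 256 = 28 → fc 1c.
Recomputed tag = fc1c; claimed = 4e1c → mismatch.

invalid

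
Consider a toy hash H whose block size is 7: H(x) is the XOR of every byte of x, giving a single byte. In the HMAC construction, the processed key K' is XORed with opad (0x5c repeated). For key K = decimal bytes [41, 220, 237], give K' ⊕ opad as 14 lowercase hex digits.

7580b15c5c5c5c

Key decimal bytes [41, 220, 237] = 29 dc ed is 3 bytes ≤ B = 7; zero-pad to 7 bytes: K' = 29 dc ed 00 00 00 00.
XOR each byte with 0x5c: 29⊕5c=75, dc⊕5c=80, ed⊕5c=b1, 00⊕5c=5c, 00⊕5c=5c, 00⊕5c=5c, 00⊕5c=5c.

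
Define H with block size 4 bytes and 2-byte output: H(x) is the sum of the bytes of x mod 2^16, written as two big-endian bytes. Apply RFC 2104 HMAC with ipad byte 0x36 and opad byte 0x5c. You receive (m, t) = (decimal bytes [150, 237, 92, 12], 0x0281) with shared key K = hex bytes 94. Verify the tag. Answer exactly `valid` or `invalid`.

invalid

Key hex bytes 94 is 1 byte ≤ B = 4; zero-pad to 4 bytes: K' = 94 00 00 00.
K' ⊕ ipad = a2 36 36 36; K' ⊕ opad = c8 5c 5c 5c.
Inner hash: sum = 162+54+54+54+150+237+92+12 = 815 → 03 2f.
Outer hash (recomputed tag): sum = 200+92+92+92+3+47 = 526 → 02 0e.
Recomputed tag = 020e; claimed = 0281 → mismatch.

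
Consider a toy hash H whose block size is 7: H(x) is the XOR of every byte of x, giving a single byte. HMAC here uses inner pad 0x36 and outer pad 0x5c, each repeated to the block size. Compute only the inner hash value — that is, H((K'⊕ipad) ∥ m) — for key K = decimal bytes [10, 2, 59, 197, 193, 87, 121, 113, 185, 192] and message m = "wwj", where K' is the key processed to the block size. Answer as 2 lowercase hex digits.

4d

Key decimal bytes [10, 2, 59, 197, 193, 87, 121, 113, 185, 192] = 0a 02 3b c5 c1 57 79 71 b9 c0 is 10 bytes > B = 7, so hash it first: H(key) = 11, then zero-pad to 7 bytes: K' = 11 00 00 00 00 00 00.
K' ⊕ ipad = 27 36 36 36 36 36 36.
Inner input = 27 36 36 36 36 36 36 ∥ 77 77 6a.
Inner hash: XOR 27⊕36⊕36⊕36⊕36⊕36⊕36⊕77⊕77⊕6a = 4d.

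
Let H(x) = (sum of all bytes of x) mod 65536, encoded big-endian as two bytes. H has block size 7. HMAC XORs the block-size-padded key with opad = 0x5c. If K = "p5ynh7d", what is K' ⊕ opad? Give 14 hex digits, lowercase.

Key "p5ynh7d" = 70 35 79 6e 68 37 64 is exactly B = 7 bytes: K' = 70 35 79 6e 68 37 64.
XOR each byte with 0x5c: 70⊕5c=2c, 35⊕5c=69, 79⊕5c=25, 6e⊕5c=32, 68⊕5c=34, 37⊕5c=6b, 64⊕5c=38.

2c692532346b38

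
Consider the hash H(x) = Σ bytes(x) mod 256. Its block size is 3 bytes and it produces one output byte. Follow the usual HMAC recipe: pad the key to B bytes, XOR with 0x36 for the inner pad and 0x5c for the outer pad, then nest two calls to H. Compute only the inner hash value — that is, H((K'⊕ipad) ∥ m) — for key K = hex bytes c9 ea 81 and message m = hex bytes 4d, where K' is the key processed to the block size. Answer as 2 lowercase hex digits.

df

Key hex bytes c9 ea 81 is exactly B = 3 bytes: K' = c9 ea 81.
K' ⊕ ipad = ff dc b7.
Inner input = ff dc b7 ∥ 4d.
Inner hash: sum = 255+220+183+77 = 735; mod 256 = 223 → df.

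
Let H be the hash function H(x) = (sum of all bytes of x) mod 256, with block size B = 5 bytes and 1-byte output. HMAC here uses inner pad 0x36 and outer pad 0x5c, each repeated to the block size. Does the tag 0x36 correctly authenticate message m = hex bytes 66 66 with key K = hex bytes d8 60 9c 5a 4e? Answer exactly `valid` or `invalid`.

valid

Key hex bytes d8 60 9c 5a 4e is exactly B = 5 bytes: K' = d8 60 9c 5a 4e.
K' ⊕ ipad = ee 56 aa 6c 78; K' ⊕ opad = 84 3c c0 06 12.
Inner hash: sum = 238+86+170+108+120+102+102 = 926; mod 256 = 158 → 9e.
Outer hash (recomputed tag): sum = 132+60+192+6+18+158 = 566; mod 256 = 54 → 36.
Recomputed tag = 36; claimed = 36 → match.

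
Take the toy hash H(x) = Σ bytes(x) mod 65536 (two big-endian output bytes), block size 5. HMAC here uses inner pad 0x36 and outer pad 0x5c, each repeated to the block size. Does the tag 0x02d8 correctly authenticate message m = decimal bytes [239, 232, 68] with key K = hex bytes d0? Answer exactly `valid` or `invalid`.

valid

Key hex bytes d0 is 1 byte ≤ B = 5; zero-pad to 5 bytes: K' = d0 00 00 00 00.
K' ⊕ ipad = e6 36 36 36 36; K' ⊕ opad = 8c 5c 5c 5c 5c.
Inner hash: sum = 230+54+54+54+54+239+232+68 = 985 → 03 d9.
Outer hash (recomputed tag): sum = 140+92+92+92+92+3+217 = 728 → 02 d8.
Recomputed tag = 02d8; claimed = 02d8 → match.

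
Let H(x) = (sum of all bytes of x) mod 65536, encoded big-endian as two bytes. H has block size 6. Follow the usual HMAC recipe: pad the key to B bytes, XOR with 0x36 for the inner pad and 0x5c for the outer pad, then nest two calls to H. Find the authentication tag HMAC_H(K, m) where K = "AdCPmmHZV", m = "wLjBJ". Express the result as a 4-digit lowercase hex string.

022a

Key "AdCPmmHZV" = 41 64 43 50 6d 6d 48 5a 56 is 9 bytes > B = 6, so hash it first: H(key) = 03 0a, then zero-pad to 6 bytes: K' = 03 0a 00 00 00 00.
K' ⊕ ipad = 35 3c 36 36 36 36.  K' ⊕ opad = 5f 56 5c 5c 5c 5c.
Inner input = (K'⊕ipad) ∥ m = 35 3c 36 36 36 36 ∥ 77 4c 6a 42 4a.
Inner hash: sum = 53+60+54+54+54+54+119+76+106+66+74 = 770 → 03 02.
Outer input = (K'⊕opad) ∥ inner = 5f 56 5c 5c 5c 5c ∥ 03 02.
Outer hash (tag): sum = 95+86+92+92+92+92+3+2 = 554 → 02 2a.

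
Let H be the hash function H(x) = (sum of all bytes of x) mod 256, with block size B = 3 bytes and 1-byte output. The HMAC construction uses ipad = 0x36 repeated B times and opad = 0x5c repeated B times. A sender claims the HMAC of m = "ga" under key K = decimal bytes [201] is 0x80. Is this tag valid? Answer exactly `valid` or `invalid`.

valid

Key decimal bytes [201] = c9 is 1 byte ≤ B = 3; zero-pad to 3 bytes: K' = c9 00 00.
K' ⊕ ipad = ff 36 36; K' ⊕ opad = 95 5c 5c.
Inner hash: sum = 255+54+54+103+97 = 563; mod 256 = 51 → 33.
Outer hash (recomputed tag): sum = 149+92+92+51 = 384; mod 256 = 128 → 80.
Recomputed tag = 80; claimed = 80 → match.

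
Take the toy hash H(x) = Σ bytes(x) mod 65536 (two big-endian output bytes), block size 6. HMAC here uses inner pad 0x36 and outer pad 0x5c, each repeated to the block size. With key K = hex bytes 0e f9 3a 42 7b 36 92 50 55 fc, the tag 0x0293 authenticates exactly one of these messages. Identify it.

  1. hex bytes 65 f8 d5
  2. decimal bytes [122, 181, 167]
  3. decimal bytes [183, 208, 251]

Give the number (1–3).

1

Key hex bytes 0e f9 3a 42 7b 36 92 50 55 fc is 10 bytes > B = 6, so hash it first: H(key) = 04 67, then zero-pad to 6 bytes: K' = 04 67 00 00 00 00.
K' ⊕ ipad = 32 51 36 36 36 36; K' ⊕ opad = 58 3b 5c 5c 5c 5c.
m1: inner = H(32 51 36 36 36 36 65 f8 d5) = 03 8d; tag = H(58 3b 5c 5c 5c 5c 03 8d) = 0293 ← matches
m2: inner = H(32 51 36 36 36 36 7a b5 a7) = 03 31; tag = H(58 3b 5c 5c 5c 5c 03 31) = 0237
m3: inner = H(32 51 36 36 36 36 b7 d0 fb) = 03 dd; tag = H(58 3b 5c 5c 5c 5c 03 dd) = 02e3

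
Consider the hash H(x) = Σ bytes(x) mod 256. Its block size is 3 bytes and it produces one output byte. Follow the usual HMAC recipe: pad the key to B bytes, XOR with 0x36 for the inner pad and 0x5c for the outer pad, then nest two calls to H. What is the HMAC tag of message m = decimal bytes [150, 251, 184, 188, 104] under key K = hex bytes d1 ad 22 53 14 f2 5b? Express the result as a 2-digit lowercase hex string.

fb

Key hex bytes d1 ad 22 53 14 f2 5b is 7 bytes > B = 3, so hash it first: H(key) = 54, then zero-pad to 3 bytes: K' = 54 00 00.
K' ⊕ ipad = 62 36 36.  K' ⊕ opad = 08 5c 5c.
Inner input = (K'⊕ipad) ∥ m = 62 36 36 ∥ 96 fb b8 bc 68.
Inner hash: sum = 98+54+54+150+251+184+188+104 = 1083; mod 256 = 59 → 3b.
Outer input = (K'⊕opad) ∥ inner = 08 5c 5c ∥ 3b.
Outer hash (tag): sum = 8+92+92+59 = 251 → fb.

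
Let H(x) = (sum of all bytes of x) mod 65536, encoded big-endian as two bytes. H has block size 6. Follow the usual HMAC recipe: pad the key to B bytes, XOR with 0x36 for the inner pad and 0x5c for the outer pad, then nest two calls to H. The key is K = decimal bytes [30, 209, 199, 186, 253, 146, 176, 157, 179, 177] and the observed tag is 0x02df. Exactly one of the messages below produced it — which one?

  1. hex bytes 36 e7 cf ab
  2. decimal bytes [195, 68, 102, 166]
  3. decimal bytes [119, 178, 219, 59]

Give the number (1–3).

Key decimal bytes [30, 209, 199, 186, 253, 146, 176, 157, 179, 177] = 1e d1 c7 ba fd 92 b0 9d b3 b1 is 10 bytes > B = 6, so hash it first: H(key) = 06 b0, then zero-pad to 6 bytes: K' = 06 b0 00 00 00 00.
K' ⊕ ipad = 30 86 36 36 36 36; K' ⊕ opad = 5a ec 5c 5c 5c 5c.
m1: inner = H(30 86 36 36 36 36 36 e7 cf ab) = 04 25; tag = H(5a ec 5c 5c 5c 5c 04 25) = 02df ← matches
m2: inner = H(30 86 36 36 36 36 c3 44 66 a6) = 03 a1; tag = H(5a ec 5c 5c 5c 5c 03 a1) = 035a
m3: inner = H(30 86 36 36 36 36 77 b2 db 3b) = 03 cd; tag = H(5a ec 5c 5c 5c 5c 03 cd) = 0386

1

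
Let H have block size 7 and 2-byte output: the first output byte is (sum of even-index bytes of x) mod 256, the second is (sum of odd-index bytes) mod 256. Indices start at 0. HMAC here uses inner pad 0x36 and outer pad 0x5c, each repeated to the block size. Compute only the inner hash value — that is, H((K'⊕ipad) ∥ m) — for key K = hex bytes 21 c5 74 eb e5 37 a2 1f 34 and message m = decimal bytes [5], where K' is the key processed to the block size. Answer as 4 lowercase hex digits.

Key hex bytes 21 c5 74 eb e5 37 a2 1f 34 is 9 bytes > B = 7, so hash it first: H(key) = 50 06, then zero-pad to 7 bytes: K' = 50 06 00 00 00 00 00.
K' ⊕ ipad = 66 30 36 36 36 36 36.
Inner input = 66 30 36 36 36 36 36 ∥ 05.
Inner hash: even-index sum = 264 mod 256 = 8; odd-index sum = 161 mod 256 = 161 → 08 a1.

08a1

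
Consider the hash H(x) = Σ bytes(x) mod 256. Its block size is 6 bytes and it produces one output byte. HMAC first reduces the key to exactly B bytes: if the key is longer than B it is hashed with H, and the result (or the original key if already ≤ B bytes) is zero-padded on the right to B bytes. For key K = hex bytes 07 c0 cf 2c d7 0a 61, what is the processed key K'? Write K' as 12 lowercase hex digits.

|K| = 7 > B = 6, so first hash the key.
H(K): sum = 7+192+207+44+215+10+97 = 772; mod 256 = 4 → 04.
Zero-pad H(K) = 04 to 6 bytes: K' = 04 00 00 00 00 00.

040000000000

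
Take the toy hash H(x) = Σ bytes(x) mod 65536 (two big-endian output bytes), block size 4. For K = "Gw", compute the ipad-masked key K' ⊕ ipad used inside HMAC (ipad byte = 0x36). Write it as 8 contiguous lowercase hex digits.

Key "Gw" = 47 77 is 2 bytes ≤ B = 4; zero-pad to 4 bytes: K' = 47 77 00 00.
XOR each byte with 0x36: 47⊕36=71, 77⊕36=41, 00⊕36=36, 00⊕36=36.

71413636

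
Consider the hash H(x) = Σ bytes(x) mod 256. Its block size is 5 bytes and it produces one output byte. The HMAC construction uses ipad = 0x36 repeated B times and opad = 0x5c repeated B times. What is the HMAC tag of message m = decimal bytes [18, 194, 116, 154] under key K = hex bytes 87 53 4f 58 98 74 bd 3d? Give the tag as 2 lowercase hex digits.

b6

Key hex bytes 87 53 4f 58 98 74 bd 3d is 8 bytes > B = 5, so hash it first: H(key) = 87, then zero-pad to 5 bytes: K' = 87 00 00 00 00.
K' ⊕ ipad = b1 36 36 36 36.  K' ⊕ opad = db 5c 5c 5c 5c.
Inner input = (K'⊕ipad) ∥ m = b1 36 36 36 36 ∥ 12 c2 74 9a.
Inner hash: sum = 177+54+54+54+54+18+194+116+154 = 875; mod 256 = 107 → 6b.
Outer input = (K'⊕opad) ∥ inner = db 5c 5c 5c 5c ∥ 6b.
Outer hash (tag): sum = 219+92+92+92+92+107 = 694; mod 256 = 182 → b6.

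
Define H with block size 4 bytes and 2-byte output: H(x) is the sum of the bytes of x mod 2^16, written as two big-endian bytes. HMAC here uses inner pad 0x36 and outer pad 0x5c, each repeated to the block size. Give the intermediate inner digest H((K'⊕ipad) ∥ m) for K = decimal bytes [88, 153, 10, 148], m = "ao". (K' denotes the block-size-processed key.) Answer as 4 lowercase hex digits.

Key decimal bytes [88, 153, 10, 148] = 58 99 0a 94 is exactly B = 4 bytes: K' = 58 99 0a 94.
K' ⊕ ipad = 6e af 3c a2.
Inner input = 6e af 3c a2 ∥ 61 6f.
Inner hash: sum = 110+175+60+162+97+111 = 715 → 02 cb.

02cb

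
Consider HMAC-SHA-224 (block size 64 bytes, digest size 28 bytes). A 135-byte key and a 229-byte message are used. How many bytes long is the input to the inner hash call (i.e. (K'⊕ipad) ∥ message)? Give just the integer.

Key is 135 > 64 bytes, so it is hashed to 28 bytes then zero-padded to 64: |K'| = 64.
Inner input = (K'⊕ipad) ∥ m → 64 + 229 = 293 bytes.

293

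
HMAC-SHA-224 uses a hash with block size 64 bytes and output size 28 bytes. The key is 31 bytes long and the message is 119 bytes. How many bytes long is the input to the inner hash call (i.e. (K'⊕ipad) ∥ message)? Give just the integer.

Key is 31 ≤ 64 bytes, zero-padded: |K'| = 64.
Inner input = (K'⊕ipad) ∥ m → 64 + 119 = 183 bytes.

183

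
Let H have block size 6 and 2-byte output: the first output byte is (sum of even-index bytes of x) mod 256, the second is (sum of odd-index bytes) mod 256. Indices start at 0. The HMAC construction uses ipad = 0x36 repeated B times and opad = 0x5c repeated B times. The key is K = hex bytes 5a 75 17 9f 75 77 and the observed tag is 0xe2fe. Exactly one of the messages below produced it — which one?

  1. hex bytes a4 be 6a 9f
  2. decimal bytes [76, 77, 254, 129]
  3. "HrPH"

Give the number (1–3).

3

Key hex bytes 5a 75 17 9f 75 77 is exactly B = 6 bytes: K' = 5a 75 17 9f 75 77.
K' ⊕ ipad = 6c 43 21 a9 43 41; K' ⊕ opad = 06 29 4b c3 29 2b.
m1: inner = H(6c 43 21 a9 43 41 a4 be 6a 9f) = de 8a; tag = H(06 29 4b c3 29 2b de 8a) = 58a1
m2: inner = H(6c 43 21 a9 43 41 4c 4d fe 81) = 1a fb; tag = H(06 29 4b c3 29 2b 1a fb) = 9412
m3: inner = H(6c 43 21 a9 43 41 48 72 50 48) = 68 e7; tag = H(06 29 4b c3 29 2b 68 e7) = e2fe ← matches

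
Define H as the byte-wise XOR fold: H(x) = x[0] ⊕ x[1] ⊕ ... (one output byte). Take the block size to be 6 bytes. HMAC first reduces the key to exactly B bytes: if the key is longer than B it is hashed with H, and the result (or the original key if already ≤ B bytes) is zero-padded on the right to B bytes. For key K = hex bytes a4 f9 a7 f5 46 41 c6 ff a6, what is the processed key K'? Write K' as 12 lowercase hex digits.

970000000000

|K| = 9 > B = 6, so first hash the key.
H(K): XOR a4⊕f9⊕a7⊕f5⊕46⊕41⊕c6⊕ff⊕a6 = 97.
Zero-pad H(K) = 97 to 6 bytes: K' = 97 00 00 00 00 00.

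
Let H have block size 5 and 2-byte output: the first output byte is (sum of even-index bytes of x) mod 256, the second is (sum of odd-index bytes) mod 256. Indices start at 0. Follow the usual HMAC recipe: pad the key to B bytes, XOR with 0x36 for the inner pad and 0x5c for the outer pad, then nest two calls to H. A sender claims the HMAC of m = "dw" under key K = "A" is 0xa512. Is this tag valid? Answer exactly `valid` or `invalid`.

valid

Key "A" = 41 is 1 byte ≤ B = 5; zero-pad to 5 bytes: K' = 41 00 00 00 00.
K' ⊕ ipad = 77 36 36 36 36; K' ⊕ opad = 1d 5c 5c 5c 5c.
Inner hash: even-index sum = 346 mod 256 = 90; odd-index sum = 208 mod 256 = 208 → 5a d0.
Outer hash (recomputed tag): even-index sum = 421 mod 256 = 165; odd-index sum = 274 mod 256 = 18 → a5 12.
Recomputed tag = a512; claimed = a512 → match.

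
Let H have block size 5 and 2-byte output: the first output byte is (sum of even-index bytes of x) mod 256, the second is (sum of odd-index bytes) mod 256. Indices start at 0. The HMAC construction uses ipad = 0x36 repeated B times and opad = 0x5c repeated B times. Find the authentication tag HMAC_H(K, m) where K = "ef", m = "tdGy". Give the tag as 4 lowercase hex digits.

Key "ef" = 65 66 is 2 bytes ≤ B = 5; zero-pad to 5 bytes: K' = 65 66 00 00 00.
K' ⊕ ipad = 53 50 36 36 36.  K' ⊕ opad = 39 3a 5c 5c 5c.
Inner input = (K'⊕ipad) ∥ m = 53 50 36 36 36 ∥ 74 64 47 79.
Inner hash: even-index sum = 412 mod 256 = 156; odd-index sum = 321 mod 256 = 65 → 9c 41.
Outer input = (K'⊕opad) ∥ inner = 39 3a 5c 5c 5c ∥ 9c 41.
Outer hash (tag): even-index sum = 306 mod 256 = 50; odd-index sum = 306 mod 256 = 50 → 32 32.

3232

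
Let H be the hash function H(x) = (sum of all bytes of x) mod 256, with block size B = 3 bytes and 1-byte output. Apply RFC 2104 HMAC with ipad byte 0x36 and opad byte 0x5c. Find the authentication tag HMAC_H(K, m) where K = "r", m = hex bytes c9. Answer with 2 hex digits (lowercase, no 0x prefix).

Key "r" = 72 is 1 byte ≤ B = 3; zero-pad to 3 bytes: K' = 72 00 00.
K' ⊕ ipad = 44 36 36.  K' ⊕ opad = 2e 5c 5c.
Inner input = (K'⊕ipad) ∥ m = 44 36 36 ∥ c9.
Inner hash: sum = 68+54+54+201 = 377; mod 256 = 121 → 79.
Outer input = (K'⊕opad) ∥ inner = 2e 5c 5c ∥ 79.
Outer hash (tag): sum = 46+92+92+121 = 351; mod 256 = 95 → 5f.

5f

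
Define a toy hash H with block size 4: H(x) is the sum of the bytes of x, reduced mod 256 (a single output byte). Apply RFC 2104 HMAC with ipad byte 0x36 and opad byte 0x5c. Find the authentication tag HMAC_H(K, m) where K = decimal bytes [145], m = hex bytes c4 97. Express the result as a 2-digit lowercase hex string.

Key decimal bytes [145] = 91 is 1 byte ≤ B = 4; zero-pad to 4 bytes: K' = 91 00 00 00.
K' ⊕ ipad = a7 36 36 36.  K' ⊕ opad = cd 5c 5c 5c.
Inner input = (K'⊕ipad) ∥ m = a7 36 36 36 ∥ c4 97.
Inner hash: sum = 167+54+54+54+196+151 = 676; mod 256 = 164 → a4.
Outer input = (K'⊕opad) ∥ inner = cd 5c 5c 5c ∥ a4.
Outer hash (tag): sum = 205+92+92+92+164 = 645; mod 256 = 133 → 85.

85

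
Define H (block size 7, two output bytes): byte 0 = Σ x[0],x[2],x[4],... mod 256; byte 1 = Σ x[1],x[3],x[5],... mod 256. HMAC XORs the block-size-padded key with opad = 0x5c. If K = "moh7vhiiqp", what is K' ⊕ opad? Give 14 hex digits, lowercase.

79bb5c5c5c5c5c

Key "moh7vhiiqp" = 6d 6f 68 37 76 68 69 69 71 70 is 10 bytes > B = 7, so hash it first: H(key) = 25 e7, then zero-pad to 7 bytes: K' = 25 e7 00 00 00 00 00.
XOR each byte with 0x5c: 25⊕5c=79, e7⊕5c=bb, 00⊕5c=5c, 00⊕5c=5c, 00⊕5c=5c, 00⊕5c=5c, 00⊕5c=5c.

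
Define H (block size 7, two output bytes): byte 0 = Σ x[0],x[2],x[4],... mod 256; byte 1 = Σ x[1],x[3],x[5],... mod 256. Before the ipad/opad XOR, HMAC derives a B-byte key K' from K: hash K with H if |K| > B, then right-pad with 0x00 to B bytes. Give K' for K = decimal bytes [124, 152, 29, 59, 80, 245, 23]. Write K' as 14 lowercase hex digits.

Key decimal bytes [124, 152, 29, 59, 80, 245, 23] = 7c 98 1d 3b 50 f5 17 is exactly B = 7 bytes: K' = 7c 98 1d 3b 50 f5 17.

7c981d3b50f517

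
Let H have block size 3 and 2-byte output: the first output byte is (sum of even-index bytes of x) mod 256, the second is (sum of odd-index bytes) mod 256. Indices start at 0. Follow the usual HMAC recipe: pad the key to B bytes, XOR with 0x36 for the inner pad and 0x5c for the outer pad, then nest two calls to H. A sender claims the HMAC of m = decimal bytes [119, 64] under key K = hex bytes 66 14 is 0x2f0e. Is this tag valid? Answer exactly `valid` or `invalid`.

Key hex bytes 66 14 is 2 bytes ≤ B = 3; zero-pad to 3 bytes: K' = 66 14 00.
K' ⊕ ipad = 50 22 36; K' ⊕ opad = 3a 48 5c.
Inner hash: even-index sum = 198 mod 256 = 198; odd-index sum = 153 mod 256 = 153 → c6 99.
Outer hash (recomputed tag): even-index sum = 303 mod 256 = 47; odd-index sum = 270 mod 256 = 14 → 2f 0e.
Recomputed tag = 2f0e; claimed = 2f0e → match.

valid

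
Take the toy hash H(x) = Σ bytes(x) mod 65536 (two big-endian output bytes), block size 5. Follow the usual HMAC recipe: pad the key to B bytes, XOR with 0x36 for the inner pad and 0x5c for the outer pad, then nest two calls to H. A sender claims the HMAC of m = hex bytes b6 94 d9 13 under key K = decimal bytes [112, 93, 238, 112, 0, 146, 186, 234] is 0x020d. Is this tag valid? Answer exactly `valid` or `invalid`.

Key decimal bytes [112, 93, 238, 112, 0, 146, 186, 234] = 70 5d ee 70 00 92 ba ea is 8 bytes > B = 5, so hash it first: H(key) = 04 61, then zero-pad to 5 bytes: K' = 04 61 00 00 00.
K' ⊕ ipad = 32 57 36 36 36; K' ⊕ opad = 58 3d 5c 5c 5c.
Inner hash: sum = 50+87+54+54+54+182+148+217+19 = 865 → 03 61.
Outer hash (recomputed tag): sum = 88+61+92+92+92+3+97 = 525 → 02 0d.
Recomputed tag = 020d; claimed = 020d → match.

valid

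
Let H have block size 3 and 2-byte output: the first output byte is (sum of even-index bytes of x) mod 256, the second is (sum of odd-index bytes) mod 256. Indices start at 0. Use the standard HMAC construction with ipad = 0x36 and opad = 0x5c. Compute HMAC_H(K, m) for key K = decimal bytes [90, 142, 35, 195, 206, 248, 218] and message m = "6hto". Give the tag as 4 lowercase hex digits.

Key decimal bytes [90, 142, 35, 195, 206, 248, 218] = 5a 8e 23 c3 ce f8 da is 7 bytes > B = 3, so hash it first: H(key) = 25 49, then zero-pad to 3 bytes: K' = 25 49 00.
K' ⊕ ipad = 13 7f 36.  K' ⊕ opad = 79 15 5c.
Inner input = (K'⊕ipad) ∥ m = 13 7f 36 ∥ 36 68 74 6f.
Inner hash: even-index sum = 288 mod 256 = 32; odd-index sum = 297 mod 256 = 41 → 20 29.
Outer input = (K'⊕opad) ∥ inner = 79 15 5c ∥ 20 29.
Outer hash (tag): even-index sum = 254 mod 256 = 254; odd-index sum = 53 mod 256 = 53 → fe 35.

fe35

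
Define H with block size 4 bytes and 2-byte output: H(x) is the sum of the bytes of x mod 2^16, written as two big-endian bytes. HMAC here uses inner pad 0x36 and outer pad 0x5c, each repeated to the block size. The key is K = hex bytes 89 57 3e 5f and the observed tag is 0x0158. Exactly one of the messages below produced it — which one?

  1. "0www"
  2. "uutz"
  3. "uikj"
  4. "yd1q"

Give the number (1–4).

4

Key hex bytes 89 57 3e 5f is exactly B = 4 bytes: K' = 89 57 3e 5f.
K' ⊕ ipad = bf 61 08 69; K' ⊕ opad = d5 0b 62 03.
m1: inner = H(bf 61 08 69 30 77 77 77) = 03 26; tag = H(d5 0b 62 03 03 26) = 016e
m2: inner = H(bf 61 08 69 75 75 74 7a) = 03 69; tag = H(d5 0b 62 03 03 69) = 01b1
m3: inner = H(bf 61 08 69 75 69 6b 6a) = 03 44; tag = H(d5 0b 62 03 03 44) = 018c
m4: inner = H(bf 61 08 69 79 64 31 71) = 03 10; tag = H(d5 0b 62 03 03 10) = 0158 ← matches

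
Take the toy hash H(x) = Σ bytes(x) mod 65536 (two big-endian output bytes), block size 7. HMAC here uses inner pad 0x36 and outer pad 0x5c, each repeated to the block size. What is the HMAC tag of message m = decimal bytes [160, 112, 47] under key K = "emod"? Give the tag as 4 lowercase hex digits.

0226

Key "emod" = 65 6d 6f 64 is 4 bytes ≤ B = 7; zero-pad to 7 bytes: K' = 65 6d 6f 64 00 00 00.
K' ⊕ ipad = 53 5b 59 52 36 36 36.  K' ⊕ opad = 39 31 33 38 5c 5c 5c.
Inner input = (K'⊕ipad) ∥ m = 53 5b 59 52 36 36 36 ∥ a0 70 2f.
Inner hash: sum = 83+91+89+82+54+54+54+160+112+47 = 826 → 03 3a.
Outer input = (K'⊕opad) ∥ inner = 39 31 33 38 5c 5c 5c ∥ 03 3a.
Outer hash (tag): sum = 57+49+51+56+92+92+92+3+58 = 550 → 02 26.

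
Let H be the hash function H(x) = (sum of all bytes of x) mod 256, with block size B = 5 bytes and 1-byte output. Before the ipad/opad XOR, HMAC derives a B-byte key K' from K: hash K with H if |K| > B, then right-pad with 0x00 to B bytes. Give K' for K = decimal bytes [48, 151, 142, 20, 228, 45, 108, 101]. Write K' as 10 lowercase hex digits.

|K| = 8 > B = 5, so first hash the key.
H(K): sum = 48+151+142+20+228+45+108+101 = 843; mod 256 = 75 → 4b.
Zero-pad H(K) = 4b to 5 bytes: K' = 4b 00 00 00 00.

4b00000000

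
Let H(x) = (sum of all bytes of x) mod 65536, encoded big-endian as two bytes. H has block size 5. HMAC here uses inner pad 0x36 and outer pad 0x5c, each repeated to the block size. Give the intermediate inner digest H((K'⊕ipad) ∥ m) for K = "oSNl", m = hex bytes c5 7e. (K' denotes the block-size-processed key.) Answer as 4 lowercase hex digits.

0309

Key "oSNl" = 6f 53 4e 6c is 4 bytes ≤ B = 5; zero-pad to 5 bytes: K' = 6f 53 4e 6c 00.
K' ⊕ ipad = 59 65 78 5a 36.
Inner input = 59 65 78 5a 36 ∥ c5 7e.
Inner hash: sum = 89+101+120+90+54+197+126 = 777 → 03 09.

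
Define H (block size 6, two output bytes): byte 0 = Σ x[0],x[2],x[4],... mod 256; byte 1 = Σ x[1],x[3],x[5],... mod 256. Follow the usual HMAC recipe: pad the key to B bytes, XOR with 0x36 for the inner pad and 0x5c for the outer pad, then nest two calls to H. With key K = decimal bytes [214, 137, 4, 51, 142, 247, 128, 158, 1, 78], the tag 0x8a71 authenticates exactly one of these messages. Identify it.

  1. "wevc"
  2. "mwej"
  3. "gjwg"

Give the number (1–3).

2

Key decimal bytes [214, 137, 4, 51, 142, 247, 128, 158, 1, 78] = d6 89 04 33 8e f7 80 9e 01 4e is 10 bytes > B = 6, so hash it first: H(key) = e9 9f, then zero-pad to 6 bytes: K' = e9 9f 00 00 00 00.
K' ⊕ ipad = df a9 36 36 36 36; K' ⊕ opad = b5 c3 5c 5c 5c 5c.
m1: inner = H(df a9 36 36 36 36 77 65 76 63) = 38 dd; tag = H(b5 c3 5c 5c 5c 5c 38 dd) = a558
m2: inner = H(df a9 36 36 36 36 6d 77 65 6a) = 1d f6; tag = H(b5 c3 5c 5c 5c 5c 1d f6) = 8a71 ← matches
m3: inner = H(df a9 36 36 36 36 67 6a 77 67) = 29 e6; tag = H(b5 c3 5c 5c 5c 5c 29 e6) = 9661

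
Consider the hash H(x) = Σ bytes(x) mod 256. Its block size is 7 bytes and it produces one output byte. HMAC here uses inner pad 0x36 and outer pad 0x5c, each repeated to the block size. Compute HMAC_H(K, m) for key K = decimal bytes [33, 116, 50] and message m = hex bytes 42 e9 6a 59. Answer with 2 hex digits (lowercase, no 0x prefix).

a6

Key decimal bytes [33, 116, 50] = 21 74 32 is 3 bytes ≤ B = 7; zero-pad to 7 bytes: K' = 21 74 32 00 00 00 00.
K' ⊕ ipad = 17 42 04 36 36 36 36.  K' ⊕ opad = 7d 28 6e 5c 5c 5c 5c.
Inner input = (K'⊕ipad) ∥ m = 17 42 04 36 36 36 36 ∥ 42 e9 6a 59.
Inner hash: sum = 23+66+4+54+54+54+54+66+233+106+89 = 803; mod 256 = 35 → 23.
Outer input = (K'⊕opad) ∥ inner = 7d 28 6e 5c 5c 5c 5c ∥ 23.
Outer hash (tag): sum = 125+40+110+92+92+92+92+35 = 678; mod 256 = 166 → a6.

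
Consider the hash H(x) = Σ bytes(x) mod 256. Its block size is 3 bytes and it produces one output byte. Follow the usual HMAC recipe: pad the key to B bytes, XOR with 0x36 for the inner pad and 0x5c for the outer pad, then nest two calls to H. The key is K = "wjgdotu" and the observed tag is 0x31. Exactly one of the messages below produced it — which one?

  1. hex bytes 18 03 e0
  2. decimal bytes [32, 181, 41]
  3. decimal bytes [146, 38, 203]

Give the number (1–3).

3

Key "wjgdotu" = 77 6a 67 64 6f 74 75 is 7 bytes > B = 3, so hash it first: H(key) = 04, then zero-pad to 3 bytes: K' = 04 00 00.
K' ⊕ ipad = 32 36 36; K' ⊕ opad = 58 5c 5c.
m1: inner = H(32 36 36 18 03 e0) = 99; tag = H(58 5c 5c 99) = a9
m2: inner = H(32 36 36 20 b5 29) = 9c; tag = H(58 5c 5c 9c) = ac
m3: inner = H(32 36 36 92 26 cb) = 21; tag = H(58 5c 5c 21) = 31 ← matches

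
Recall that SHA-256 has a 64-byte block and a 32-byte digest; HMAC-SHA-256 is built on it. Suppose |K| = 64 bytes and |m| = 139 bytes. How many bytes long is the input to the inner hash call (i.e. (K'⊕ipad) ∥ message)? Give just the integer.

203

Key is 64 ≤ 64 bytes, zero-padded: |K'| = 64.
Inner input = (K'⊕ipad) ∥ m → 64 + 139 = 203 bytes.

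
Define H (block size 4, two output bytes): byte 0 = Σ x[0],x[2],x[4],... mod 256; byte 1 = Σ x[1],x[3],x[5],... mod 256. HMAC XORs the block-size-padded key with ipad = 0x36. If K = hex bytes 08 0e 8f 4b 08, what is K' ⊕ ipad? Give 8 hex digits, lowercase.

a96f3636

Key hex bytes 08 0e 8f 4b 08 is 5 bytes > B = 4, so hash it first: H(key) = 9f 59, then zero-pad to 4 bytes: K' = 9f 59 00 00.
XOR each byte with 0x36: 9f⊕36=a9, 59⊕36=6f, 00⊕36=36, 00⊕36=36.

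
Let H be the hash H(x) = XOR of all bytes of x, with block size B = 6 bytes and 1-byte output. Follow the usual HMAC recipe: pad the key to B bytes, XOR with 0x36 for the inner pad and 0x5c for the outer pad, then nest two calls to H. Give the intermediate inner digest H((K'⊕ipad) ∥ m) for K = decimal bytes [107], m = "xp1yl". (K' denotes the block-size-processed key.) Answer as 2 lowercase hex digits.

47

Key decimal bytes [107] = 6b is 1 byte ≤ B = 6; zero-pad to 6 bytes: K' = 6b 00 00 00 00 00.
K' ⊕ ipad = 5d 36 36 36 36 36.
Inner input = 5d 36 36 36 36 36 ∥ 78 70 31 79 6c.
Inner hash: XOR 5d⊕36⊕36⊕36⊕36⊕36⊕78⊕70⊕31⊕79⊕6c = 47.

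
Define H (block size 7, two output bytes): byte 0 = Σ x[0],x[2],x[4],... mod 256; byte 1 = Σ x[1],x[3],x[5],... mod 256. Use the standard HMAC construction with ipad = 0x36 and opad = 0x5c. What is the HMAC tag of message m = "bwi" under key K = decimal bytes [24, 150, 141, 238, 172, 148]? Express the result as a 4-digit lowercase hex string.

Key decimal bytes [24, 150, 141, 238, 172, 148] = 18 96 8d ee ac 94 is 6 bytes ≤ B = 7; zero-pad to 7 bytes: K' = 18 96 8d ee ac 94 00.
K' ⊕ ipad = 2e a0 bb d8 9a a2 36.  K' ⊕ opad = 44 ca d1 b2 f0 c8 5c.
Inner input = (K'⊕ipad) ∥ m = 2e a0 bb d8 9a a2 36 ∥ 62 77 69.
Inner hash: even-index sum = 560 mod 256 = 48; odd-index sum = 741 mod 256 = 229 → 30 e5.
Outer input = (K'⊕opad) ∥ inner = 44 ca d1 b2 f0 c8 5c ∥ 30 e5.
Outer hash (tag): even-index sum = 838 mod 256 = 70; odd-index sum = 628 mod 256 = 116 → 46 74.

4674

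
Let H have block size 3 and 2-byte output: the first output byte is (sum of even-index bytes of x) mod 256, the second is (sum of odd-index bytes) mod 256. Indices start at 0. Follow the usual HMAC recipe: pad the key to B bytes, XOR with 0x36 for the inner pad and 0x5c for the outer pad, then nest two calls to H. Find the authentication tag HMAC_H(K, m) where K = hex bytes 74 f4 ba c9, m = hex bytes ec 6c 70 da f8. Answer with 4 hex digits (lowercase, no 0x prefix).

ad75

Key hex bytes 74 f4 ba c9 is 4 bytes > B = 3, so hash it first: H(key) = 2e bd, then zero-pad to 3 bytes: K' = 2e bd 00.
K' ⊕ ipad = 18 8b 36.  K' ⊕ opad = 72 e1 5c.
Inner input = (K'⊕ipad) ∥ m = 18 8b 36 ∥ ec 6c 70 da f8.
Inner hash: even-index sum = 404 mod 256 = 148; odd-index sum = 735 mod 256 = 223 → 94 df.
Outer input = (K'⊕opad) ∥ inner = 72 e1 5c ∥ 94 df.
Outer hash (tag): even-index sum = 429 mod 256 = 173; odd-index sum = 373 mod 256 = 117 → ad 75.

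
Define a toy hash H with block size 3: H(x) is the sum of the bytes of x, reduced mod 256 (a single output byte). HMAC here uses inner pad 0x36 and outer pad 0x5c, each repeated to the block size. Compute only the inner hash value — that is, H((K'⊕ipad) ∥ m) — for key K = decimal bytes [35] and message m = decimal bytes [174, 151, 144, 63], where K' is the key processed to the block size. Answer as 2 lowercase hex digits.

95

Key decimal bytes [35] = 23 is 1 byte ≤ B = 3; zero-pad to 3 bytes: K' = 23 00 00.
K' ⊕ ipad = 15 36 36.
Inner input = 15 36 36 ∥ ae 97 90 3f.
Inner hash: sum = 21+54+54+174+151+144+63 = 661; mod 256 = 149 → 95.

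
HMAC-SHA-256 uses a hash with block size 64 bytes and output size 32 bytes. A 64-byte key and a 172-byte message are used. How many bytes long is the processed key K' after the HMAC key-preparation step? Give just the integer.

64

Key is 64 ≤ 64 bytes, zero-padded: |K'| = 64.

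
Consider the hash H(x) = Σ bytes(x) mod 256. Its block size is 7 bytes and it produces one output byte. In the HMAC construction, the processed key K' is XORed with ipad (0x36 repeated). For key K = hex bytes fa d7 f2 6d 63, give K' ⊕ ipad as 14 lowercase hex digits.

Key hex bytes fa d7 f2 6d 63 is 5 bytes ≤ B = 7; zero-pad to 7 bytes: K' = fa d7 f2 6d 63 00 00.
XOR each byte with 0x36: fa⊕36=cc, d7⊕36=e1, f2⊕36=c4, 6d⊕36=5b, 63⊕36=55, 00⊕36=36, 00⊕36=36.

cce1c45b553636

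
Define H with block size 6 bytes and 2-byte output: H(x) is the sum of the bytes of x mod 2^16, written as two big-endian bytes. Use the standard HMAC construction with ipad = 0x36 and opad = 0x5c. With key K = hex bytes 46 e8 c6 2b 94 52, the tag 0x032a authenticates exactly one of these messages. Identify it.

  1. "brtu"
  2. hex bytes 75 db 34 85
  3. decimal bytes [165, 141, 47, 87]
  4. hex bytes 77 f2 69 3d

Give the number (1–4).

Key hex bytes 46 e8 c6 2b 94 52 is exactly B = 6 bytes: K' = 46 e8 c6 2b 94 52.
K' ⊕ ipad = 70 de f0 1d a2 64; K' ⊕ opad = 1a b4 9a 77 c8 0e.
m1: inner = H(70 de f0 1d a2 64 62 72 74 75) = 05 1e; tag = H(1a b4 9a 77 c8 0e 05 1e) = 02d8
m2: inner = H(70 de f0 1d a2 64 75 db 34 85) = 05 6a; tag = H(1a b4 9a 77 c8 0e 05 6a) = 0324
m3: inner = H(70 de f0 1d a2 64 a5 8d 2f 57) = 05 19; tag = H(1a b4 9a 77 c8 0e 05 19) = 02d3
m4: inner = H(70 de f0 1d a2 64 77 f2 69 3d) = 05 70; tag = H(1a b4 9a 77 c8 0e 05 70) = 032a ← matches

4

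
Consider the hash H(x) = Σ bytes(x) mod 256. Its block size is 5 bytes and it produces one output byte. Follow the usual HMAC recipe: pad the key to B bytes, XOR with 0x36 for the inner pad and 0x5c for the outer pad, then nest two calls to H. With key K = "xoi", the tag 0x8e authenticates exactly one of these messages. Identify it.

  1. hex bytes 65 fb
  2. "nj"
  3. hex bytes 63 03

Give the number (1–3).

2

Key "xoi" = 78 6f 69 is 3 bytes ≤ B = 5; zero-pad to 5 bytes: K' = 78 6f 69 00 00.
K' ⊕ ipad = 4e 59 5f 36 36; K' ⊕ opad = 24 33 35 5c 5c.
m1: inner = H(4e 59 5f 36 36 65 fb) = d2; tag = H(24 33 35 5c 5c d2) = 16
m2: inner = H(4e 59 5f 36 36 6e 6a) = 4a; tag = H(24 33 35 5c 5c 4a) = 8e ← matches
m3: inner = H(4e 59 5f 36 36 63 03) = d8; tag = H(24 33 35 5c 5c d8) = 1c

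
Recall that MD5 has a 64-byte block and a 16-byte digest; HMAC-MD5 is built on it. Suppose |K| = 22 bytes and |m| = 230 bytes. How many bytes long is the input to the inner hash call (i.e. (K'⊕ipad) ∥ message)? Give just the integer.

294

Key is 22 ≤ 64 bytes, zero-padded: |K'| = 64.
Inner input = (K'⊕ipad) ∥ m → 64 + 230 = 294 bytes.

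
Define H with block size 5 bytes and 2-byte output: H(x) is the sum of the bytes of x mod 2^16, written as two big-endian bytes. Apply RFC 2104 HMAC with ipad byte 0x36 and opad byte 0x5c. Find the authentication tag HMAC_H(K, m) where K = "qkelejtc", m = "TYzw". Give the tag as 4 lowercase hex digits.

Key "qkelejtc" = 71 6b 65 6c 65 6a 74 63 is 8 bytes > B = 5, so hash it first: H(key) = 03 53, then zero-pad to 5 bytes: K' = 03 53 00 00 00.
K' ⊕ ipad = 35 65 36 36 36.  K' ⊕ opad = 5f 0f 5c 5c 5c.
Inner input = (K'⊕ipad) ∥ m = 35 65 36 36 36 ∥ 54 59 7a 77.
Inner hash: sum = 53+101+54+54+54+84+89+122+119 = 730 → 02 da.
Outer input = (K'⊕opad) ∥ inner = 5f 0f 5c 5c 5c ∥ 02 da.
Outer hash (tag): sum = 95+15+92+92+92+2+218 = 606 → 02 5e.

025e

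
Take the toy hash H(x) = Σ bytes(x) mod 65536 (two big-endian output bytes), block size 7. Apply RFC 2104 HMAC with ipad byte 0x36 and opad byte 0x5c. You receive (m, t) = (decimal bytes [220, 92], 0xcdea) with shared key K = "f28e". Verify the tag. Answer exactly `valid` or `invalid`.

Key "f28e" = 66 32 38 65 is 4 bytes ≤ B = 7; zero-pad to 7 bytes: K' = 66 32 38 65 00 00 00.
K' ⊕ ipad = 50 04 0e 53 36 36 36; K' ⊕ opad = 3a 6e 64 39 5c 5c 5c.
Inner hash: sum = 80+4+14+83+54+54+54+220+92 = 655 → 02 8f.
Outer hash (recomputed tag): sum = 58+110+100+57+92+92+92+2+143 = 746 → 02 ea.
Recomputed tag = 02ea; claimed = cdea → mismatch.

invalid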